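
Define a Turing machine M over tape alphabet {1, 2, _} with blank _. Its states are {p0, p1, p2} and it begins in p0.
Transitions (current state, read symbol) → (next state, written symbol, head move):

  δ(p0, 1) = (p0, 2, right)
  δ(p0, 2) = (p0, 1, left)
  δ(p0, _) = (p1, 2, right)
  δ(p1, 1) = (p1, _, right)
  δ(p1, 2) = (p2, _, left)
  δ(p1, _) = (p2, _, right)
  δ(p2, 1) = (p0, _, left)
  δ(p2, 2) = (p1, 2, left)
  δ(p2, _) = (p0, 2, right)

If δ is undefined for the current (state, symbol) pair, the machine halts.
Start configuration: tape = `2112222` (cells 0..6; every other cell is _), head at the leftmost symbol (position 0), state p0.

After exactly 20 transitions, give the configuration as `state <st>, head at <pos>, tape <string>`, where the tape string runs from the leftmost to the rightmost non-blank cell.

state=p0 head=0 tape=_[2]112222   (p0,2)→(p0,1,left)
state=p0 head=-1 tape=[_]1112222   (p0,_)→(p1,2,right)
state=p1 head=0 tape=2[1]112222   (p1,1)→(p1,_,right)
state=p1 head=1 tape=2_[1]12222   (p1,1)→(p1,_,right)
state=p1 head=2 tape=2__[1]2222   (p1,1)→(p1,_,right)
state=p1 head=3 tape=2___[2]222   (p1,2)→(p2,_,left)
state=p2 head=2 tape=2__[_]_222   (p2,_)→(p0,2,right)
state=p0 head=3 tape=2__2[_]222   (p0,_)→(p1,2,right)
state=p1 head=4 tape=2__22[2]22   (p1,2)→(p2,_,left)
state=p2 head=3 tape=2__2[2]_22   (p2,2)→(p1,2,left)
state=p1 head=2 tape=2__[2]2_22   (p1,2)→(p2,_,left)
state=p2 head=1 tape=2_[_]_2_22   (p2,_)→(p0,2,right)
state=p0 head=2 tape=2_2[_]2_22   (p0,_)→(p1,2,right)
state=p1 head=3 tape=2_22[2]_22   (p1,2)→(p2,_,left)
state=p2 head=2 tape=2_2[2]__22   (p2,2)→(p1,2,left)
state=p1 head=1 tape=2_[2]2__22   (p1,2)→(p2,_,left)
state=p2 head=0 tape=2[_]_2__22   (p2,_)→(p0,2,right)
state=p0 head=1 tape=22[_]2__22   (p0,_)→(p1,2,right)
state=p1 head=2 tape=222[2]__22   (p1,2)→(p2,_,left)
state=p2 head=1 tape=22[2]___22   (p2,2)→(p1,2,left)
state=p1 head=0 tape=2[2]2___22
After 20 steps: state p1, head at 0, tape 222___22.

state p1, head at 0, tape 222___22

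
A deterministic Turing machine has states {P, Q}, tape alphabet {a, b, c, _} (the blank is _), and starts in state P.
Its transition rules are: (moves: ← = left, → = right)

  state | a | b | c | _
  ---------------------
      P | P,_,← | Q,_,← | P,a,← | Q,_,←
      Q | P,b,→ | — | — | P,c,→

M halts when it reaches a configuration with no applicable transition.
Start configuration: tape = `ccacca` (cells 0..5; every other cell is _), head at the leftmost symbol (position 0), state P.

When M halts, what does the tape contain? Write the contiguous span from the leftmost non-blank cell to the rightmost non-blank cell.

P | __[c]cacca   read c → write a, move ←, go to P
P | _[_]acacca   read _ → write _, move ←, go to Q
Q | [_]_acacca   read _ → write c, move →, go to P
P | c[_]acacca   read _ → write _, move ←, go to Q
Q | [c]_acacca
The non-blank tape span at halt is c_acacca.

c_acacca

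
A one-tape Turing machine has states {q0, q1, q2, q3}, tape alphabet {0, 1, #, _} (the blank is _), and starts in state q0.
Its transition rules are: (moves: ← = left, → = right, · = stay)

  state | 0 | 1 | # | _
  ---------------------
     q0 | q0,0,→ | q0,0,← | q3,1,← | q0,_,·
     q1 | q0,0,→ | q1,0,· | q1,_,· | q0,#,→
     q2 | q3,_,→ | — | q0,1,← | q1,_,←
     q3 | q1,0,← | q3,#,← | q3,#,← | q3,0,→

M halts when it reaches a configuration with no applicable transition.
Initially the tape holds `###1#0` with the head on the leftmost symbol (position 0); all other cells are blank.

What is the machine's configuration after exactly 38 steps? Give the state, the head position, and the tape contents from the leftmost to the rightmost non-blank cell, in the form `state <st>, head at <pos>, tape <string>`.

state=q0 head=0 tape=__[#]##1#0   (q0,#)→(q3,1,←)
state=q3 head=-1 tape=_[_]1##1#0   (q3,_)→(q3,0,→)
state=q3 head=0 tape=_0[1]##1#0   (q3,1)→(q3,#,←)
state=q3 head=-1 tape=_[0]###1#0   (q3,0)→(q1,0,←)
state=q1 head=-2 tape=[_]0###1#0   (q1,_)→(q0,#,→)
state=q0 head=-1 tape=#[0]###1#0   (q0,0)→(q0,0,→)
state=q0 head=0 tape=#0[#]##1#0   (q0,#)→(q3,1,←)
state=q3 head=-1 tape=#[0]1##1#0   (q3,0)→(q1,0,←)
state=q1 head=-2 tape=[#]01##1#0   (q1,#)→(q1,_,·)
state=q1 head=-2 tape=[_]01##1#0   (q1,_)→(q0,#,→)
state=q0 head=-1 tape=#[0]1##1#0   (q0,0)→(q0,0,→)
state=q0 head=0 tape=#0[1]##1#0   (q0,1)→(q0,0,←)
state=q0 head=-1 tape=#[0]0##1#0   (q0,0)→(q0,0,→)
state=q0 head=0 tape=#0[0]##1#0   (q0,0)→(q0,0,→)
state=q0 head=1 tape=#00[#]#1#0   (q0,#)→(q3,1,←)
state=q3 head=0 tape=#0[0]1#1#0   (q3,0)→(q1,0,←)
state=q1 head=-1 tape=#[0]01#1#0   (q1,0)→(q0,0,→)
state=q0 head=0 tape=#0[0]1#1#0   (q0,0)→(q0,0,→)
state=q0 head=1 tape=#00[1]#1#0   (q0,1)→(q0,0,←)
state=q0 head=0 tape=#0[0]0#1#0   (q0,0)→(q0,0,→)
state=q0 head=1 tape=#00[0]#1#0   (q0,0)→(q0,0,→)
state=q0 head=2 tape=#000[#]1#0   (q0,#)→(q3,1,←)
state=q3 head=1 tape=#00[0]11#0   (q3,0)→(q1,0,←)
state=q1 head=0 tape=#0[0]011#0   (q1,0)→(q0,0,→)
state=q0 head=1 tape=#00[0]11#0   (q0,0)→(q0,0,→)
state=q0 head=2 tape=#000[1]1#0   (q0,1)→(q0,0,←)
state=q0 head=1 tape=#00[0]01#0   (q0,0)→(q0,0,→)
state=q0 head=2 tape=#000[0]1#0   (q0,0)→(q0,0,→)
state=q0 head=3 tape=#0000[1]#0   (q0,1)→(q0,0,←)
state=q0 head=2 tape=#000[0]0#0   (q0,0)→(q0,0,→)
state=q0 head=3 tape=#0000[0]#0   (q0,0)→(q0,0,→)
state=q0 head=4 tape=#00000[#]0   (q0,#)→(q3,1,←)
state=q3 head=3 tape=#0000[0]10   (q3,0)→(q1,0,←)
state=q1 head=2 tape=#000[0]010   (q1,0)→(q0,0,→)
state=q0 head=3 tape=#0000[0]10   (q0,0)→(q0,0,→)
state=q0 head=4 tape=#00000[1]0   (q0,1)→(q0,0,←)
state=q0 head=3 tape=#0000[0]00   (q0,0)→(q0,0,→)
state=q0 head=4 tape=#00000[0]0   (q0,0)→(q0,0,→)
state=q0 head=5 tape=#000000[0]
After 38 steps: state q0, head at 5, tape #0000000.

state q0, head at 5, tape #0000000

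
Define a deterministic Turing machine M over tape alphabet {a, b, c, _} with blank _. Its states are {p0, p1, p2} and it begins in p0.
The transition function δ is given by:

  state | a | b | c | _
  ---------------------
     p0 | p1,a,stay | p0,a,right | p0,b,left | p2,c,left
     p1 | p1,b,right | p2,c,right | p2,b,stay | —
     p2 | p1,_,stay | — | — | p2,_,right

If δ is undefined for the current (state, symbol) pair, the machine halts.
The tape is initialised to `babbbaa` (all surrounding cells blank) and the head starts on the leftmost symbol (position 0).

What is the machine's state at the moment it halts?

p2

p0 | [b]abbbaa   read b → write a, move right, go to p0
p0 | a[a]bbbaa   read a → write a, move stay, go to p1
p1 | a[a]bbbaa   read a → write b, move right, go to p1
p1 | ab[b]bbaa   read b → write c, move right, go to p2
p2 | abc[b]baa
No transition is defined for (p2, b); M halts in state p2.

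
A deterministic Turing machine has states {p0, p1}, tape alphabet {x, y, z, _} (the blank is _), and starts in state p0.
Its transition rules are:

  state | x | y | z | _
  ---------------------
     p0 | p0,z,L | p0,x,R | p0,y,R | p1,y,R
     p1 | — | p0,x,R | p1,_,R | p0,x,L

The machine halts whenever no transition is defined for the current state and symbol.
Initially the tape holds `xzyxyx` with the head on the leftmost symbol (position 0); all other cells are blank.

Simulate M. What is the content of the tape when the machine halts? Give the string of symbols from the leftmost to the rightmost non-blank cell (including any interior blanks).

state=p0 head=0 tape=_[x]zyxyx_   (p0,x)→(p0,z,L)
state=p0 head=-1 tape=[_]zzyxyx_   (p0,_)→(p1,y,R)
state=p1 head=0 tape=y[z]zyxyx_   (p1,z)→(p1,_,R)
state=p1 head=1 tape=y_[z]yxyx_   (p1,z)→(p1,_,R)
state=p1 head=2 tape=y__[y]xyx_   (p1,y)→(p0,x,R)
state=p0 head=3 tape=y__x[x]yx_   (p0,x)→(p0,z,L)
state=p0 head=2 tape=y__[x]zyx_   (p0,x)→(p0,z,L)
state=p0 head=1 tape=y_[_]zzyx_   (p0,_)→(p1,y,R)
state=p1 head=2 tape=y_y[z]zyx_   (p1,z)→(p1,_,R)
state=p1 head=3 tape=y_y_[z]yx_   (p1,z)→(p1,_,R)
state=p1 head=4 tape=y_y__[y]x_   (p1,y)→(p0,x,R)
state=p0 head=5 tape=y_y__x[x]_   (p0,x)→(p0,z,L)
state=p0 head=4 tape=y_y__[x]z_   (p0,x)→(p0,z,L)
state=p0 head=3 tape=y_y_[_]zz_   (p0,_)→(p1,y,R)
state=p1 head=4 tape=y_y_y[z]z_   (p1,z)→(p1,_,R)
state=p1 head=5 tape=y_y_y_[z]_   (p1,z)→(p1,_,R)
state=p1 head=6 tape=y_y_y__[_]   (p1,_)→(p0,x,L)
state=p0 head=5 tape=y_y_y_[_]x   (p0,_)→(p1,y,R)
state=p1 head=6 tape=y_y_y_y[x]
The non-blank tape span at halt is y_y_y_yx.

y_y_y_yx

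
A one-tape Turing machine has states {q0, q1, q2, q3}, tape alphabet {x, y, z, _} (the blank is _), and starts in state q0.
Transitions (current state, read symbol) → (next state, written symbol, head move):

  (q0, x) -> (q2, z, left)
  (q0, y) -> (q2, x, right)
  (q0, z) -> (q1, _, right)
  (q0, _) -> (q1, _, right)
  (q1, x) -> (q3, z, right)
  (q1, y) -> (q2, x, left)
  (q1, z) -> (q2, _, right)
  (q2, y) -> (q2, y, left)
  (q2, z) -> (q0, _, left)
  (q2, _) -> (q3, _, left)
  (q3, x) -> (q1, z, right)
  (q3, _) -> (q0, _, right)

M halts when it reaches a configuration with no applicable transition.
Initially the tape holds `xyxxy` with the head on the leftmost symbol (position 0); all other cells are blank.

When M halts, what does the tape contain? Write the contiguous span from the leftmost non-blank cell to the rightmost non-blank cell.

state=q0 head=0 tape=__[x]yxxy   (q0,x)→(q2,z,left)
state=q2 head=-1 tape=_[_]zyxxy   (q2,_)→(q3,_,left)
state=q3 head=-2 tape=[_]_zyxxy   (q3,_)→(q0,_,right)
state=q0 head=-1 tape=_[_]zyxxy   (q0,_)→(q1,_,right)
state=q1 head=0 tape=__[z]yxxy   (q1,z)→(q2,_,right)
state=q2 head=1 tape=___[y]xxy   (q2,y)→(q2,y,left)
state=q2 head=0 tape=__[_]yxxy   (q2,_)→(q3,_,left)
state=q3 head=-1 tape=_[_]_yxxy   (q3,_)→(q0,_,right)
state=q0 head=0 tape=__[_]yxxy   (q0,_)→(q1,_,right)
state=q1 head=1 tape=___[y]xxy   (q1,y)→(q2,x,left)
state=q2 head=0 tape=__[_]xxxy   (q2,_)→(q3,_,left)
state=q3 head=-1 tape=_[_]_xxxy   (q3,_)→(q0,_,right)
state=q0 head=0 tape=__[_]xxxy   (q0,_)→(q1,_,right)
state=q1 head=1 tape=___[x]xxy   (q1,x)→(q3,z,right)
state=q3 head=2 tape=___z[x]xy   (q3,x)→(q1,z,right)
state=q1 head=3 tape=___zz[x]y   (q1,x)→(q3,z,right)
state=q3 head=4 tape=___zzz[y]
The non-blank tape span at halt is zzzy.

zzzy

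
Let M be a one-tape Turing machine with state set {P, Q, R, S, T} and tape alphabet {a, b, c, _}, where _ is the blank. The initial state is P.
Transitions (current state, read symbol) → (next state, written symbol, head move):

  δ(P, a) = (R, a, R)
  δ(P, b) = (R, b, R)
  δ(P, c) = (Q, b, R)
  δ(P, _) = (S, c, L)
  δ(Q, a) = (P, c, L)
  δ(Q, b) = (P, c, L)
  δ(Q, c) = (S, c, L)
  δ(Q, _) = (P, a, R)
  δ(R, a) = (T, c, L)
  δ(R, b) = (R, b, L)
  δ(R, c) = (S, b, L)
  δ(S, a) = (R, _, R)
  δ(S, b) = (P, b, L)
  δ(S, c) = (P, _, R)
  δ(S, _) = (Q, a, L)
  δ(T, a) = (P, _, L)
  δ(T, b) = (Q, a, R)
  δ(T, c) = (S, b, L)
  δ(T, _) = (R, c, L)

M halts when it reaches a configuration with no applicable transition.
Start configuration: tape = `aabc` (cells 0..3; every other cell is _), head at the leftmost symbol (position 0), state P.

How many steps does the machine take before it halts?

10

P | ___[a]abc   read a → write a, move R, go to R
R | ___a[a]bc   read a → write c, move L, go to T
T | ___[a]cbc   read a → write _, move L, go to P
P | __[_]_cbc   read _ → write c, move L, go to S
S | _[_]c_cbc   read _ → write a, move L, go to Q
Q | [_]ac_cbc   read _ → write a, move R, go to P
P | a[a]c_cbc   read a → write a, move R, go to R
R | aa[c]_cbc   read c → write b, move L, go to S
S | a[a]b_cbc   read a → write _, move R, go to R
R | a_[b]_cbc   read b → write b, move L, go to R
R | a[_]b_cbc
M halts after 10 transitions.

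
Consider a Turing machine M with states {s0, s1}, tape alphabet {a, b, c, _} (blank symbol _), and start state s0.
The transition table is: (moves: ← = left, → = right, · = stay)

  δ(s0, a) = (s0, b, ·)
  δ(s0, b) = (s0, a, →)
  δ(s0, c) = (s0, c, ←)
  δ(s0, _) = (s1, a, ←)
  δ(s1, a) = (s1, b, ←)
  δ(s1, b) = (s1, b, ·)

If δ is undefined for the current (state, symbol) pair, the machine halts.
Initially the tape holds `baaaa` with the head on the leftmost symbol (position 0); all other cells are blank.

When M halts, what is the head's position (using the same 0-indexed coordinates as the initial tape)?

s0 | _[b]aaaa_   read b → write a, move →, go to s0
s0 | _a[a]aaa_   read a → write b, move ·, go to s0
s0 | _a[b]aaa_   read b → write a, move →, go to s0
s0 | _aa[a]aa_   read a → write b, move ·, go to s0
s0 | _aa[b]aa_   read b → write a, move →, go to s0
s0 | _aaa[a]a_   read a → write b, move ·, go to s0
s0 | _aaa[b]a_   read b → write a, move →, go to s0
s0 | _aaaa[a]_   read a → write b, move ·, go to s0
s0 | _aaaa[b]_   read b → write a, move →, go to s0
s0 | _aaaaa[_]   read _ → write a, move ←, go to s1
s1 | _aaaa[a]a   read a → write b, move ←, go to s1
s1 | _aaa[a]ba   read a → write b, move ←, go to s1
s1 | _aa[a]bba   read a → write b, move ←, go to s1
s1 | _a[a]bbba   read a → write b, move ←, go to s1
s1 | _[a]bbbba   read a → write b, move ←, go to s1
s1 | [_]bbbbba
At halt the head is at cell -1.

-1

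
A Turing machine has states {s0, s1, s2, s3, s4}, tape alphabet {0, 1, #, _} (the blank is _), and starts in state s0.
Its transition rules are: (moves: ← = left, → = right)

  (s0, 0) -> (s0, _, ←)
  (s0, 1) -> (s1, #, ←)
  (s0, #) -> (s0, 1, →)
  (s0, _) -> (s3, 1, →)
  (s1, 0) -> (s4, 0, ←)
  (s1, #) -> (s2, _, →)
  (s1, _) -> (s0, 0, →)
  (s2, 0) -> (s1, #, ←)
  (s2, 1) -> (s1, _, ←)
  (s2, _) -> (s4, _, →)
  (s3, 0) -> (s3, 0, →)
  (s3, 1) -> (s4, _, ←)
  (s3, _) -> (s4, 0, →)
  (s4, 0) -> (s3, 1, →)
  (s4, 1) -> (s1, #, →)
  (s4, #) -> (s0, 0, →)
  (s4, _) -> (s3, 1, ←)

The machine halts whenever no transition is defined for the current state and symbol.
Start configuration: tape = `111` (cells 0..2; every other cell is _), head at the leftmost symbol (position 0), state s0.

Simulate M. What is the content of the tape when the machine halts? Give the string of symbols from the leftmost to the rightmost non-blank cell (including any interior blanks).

01#1

s0 | _[1]11   read 1 → write #, move ←, go to s1
s1 | [_]#11   read _ → write 0, move →, go to s0
s0 | 0[#]11   read # → write 1, move →, go to s0
s0 | 01[1]1   read 1 → write #, move ←, go to s1
s1 | 0[1]#1
The non-blank tape span at halt is 01#1.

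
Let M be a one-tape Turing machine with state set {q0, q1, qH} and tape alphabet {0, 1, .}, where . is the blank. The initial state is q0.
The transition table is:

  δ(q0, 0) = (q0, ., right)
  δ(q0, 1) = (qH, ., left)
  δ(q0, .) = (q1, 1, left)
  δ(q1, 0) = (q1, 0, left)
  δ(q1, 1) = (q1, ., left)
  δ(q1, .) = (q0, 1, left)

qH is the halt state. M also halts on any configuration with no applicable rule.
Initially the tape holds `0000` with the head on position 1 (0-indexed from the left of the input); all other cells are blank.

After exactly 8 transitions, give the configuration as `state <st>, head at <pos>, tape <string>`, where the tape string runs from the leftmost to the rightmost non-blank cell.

state=q0 head=1 tape=0[0]00.   (q0,0)→(q0,.,right)
state=q0 head=2 tape=0.[0]0.   (q0,0)→(q0,.,right)
state=q0 head=3 tape=0..[0].   (q0,0)→(q0,.,right)
state=q0 head=4 tape=0...[.]   (q0,.)→(q1,1,left)
state=q1 head=3 tape=0..[.]1   (q1,.)→(q0,1,left)
state=q0 head=2 tape=0.[.]11   (q0,.)→(q1,1,left)
state=q1 head=1 tape=0[.]111   (q1,.)→(q0,1,left)
state=q0 head=0 tape=[0]1111   (q0,0)→(q0,.,right)
state=q0 head=1 tape=.[1]111
After 8 steps: state q0, head at 1, tape 1111.

state q0, head at 1, tape 1111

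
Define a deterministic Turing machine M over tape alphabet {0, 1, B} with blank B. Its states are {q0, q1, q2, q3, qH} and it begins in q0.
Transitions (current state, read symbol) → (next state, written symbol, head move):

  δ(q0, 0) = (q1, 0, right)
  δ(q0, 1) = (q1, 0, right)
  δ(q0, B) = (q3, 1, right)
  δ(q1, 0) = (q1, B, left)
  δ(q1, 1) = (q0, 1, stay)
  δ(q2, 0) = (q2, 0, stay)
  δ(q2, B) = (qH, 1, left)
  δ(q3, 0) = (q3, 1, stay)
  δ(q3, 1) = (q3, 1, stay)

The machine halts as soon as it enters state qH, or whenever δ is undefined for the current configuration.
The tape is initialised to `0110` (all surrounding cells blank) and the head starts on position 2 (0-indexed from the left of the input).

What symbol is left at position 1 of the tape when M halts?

state=q0 head=2 tape=01[1]0   (q0,1)→(q1,0,right)
state=q1 head=3 tape=010[0]   (q1,0)→(q1,B,left)
state=q1 head=2 tape=01[0]B   (q1,0)→(q1,B,left)
state=q1 head=1 tape=0[1]BB   (q1,1)→(q0,1,stay)
state=q0 head=1 tape=0[1]BB   (q0,1)→(q1,0,right)
state=q1 head=2 tape=00[B]B
Cell 1 holds 0 when M halts.

0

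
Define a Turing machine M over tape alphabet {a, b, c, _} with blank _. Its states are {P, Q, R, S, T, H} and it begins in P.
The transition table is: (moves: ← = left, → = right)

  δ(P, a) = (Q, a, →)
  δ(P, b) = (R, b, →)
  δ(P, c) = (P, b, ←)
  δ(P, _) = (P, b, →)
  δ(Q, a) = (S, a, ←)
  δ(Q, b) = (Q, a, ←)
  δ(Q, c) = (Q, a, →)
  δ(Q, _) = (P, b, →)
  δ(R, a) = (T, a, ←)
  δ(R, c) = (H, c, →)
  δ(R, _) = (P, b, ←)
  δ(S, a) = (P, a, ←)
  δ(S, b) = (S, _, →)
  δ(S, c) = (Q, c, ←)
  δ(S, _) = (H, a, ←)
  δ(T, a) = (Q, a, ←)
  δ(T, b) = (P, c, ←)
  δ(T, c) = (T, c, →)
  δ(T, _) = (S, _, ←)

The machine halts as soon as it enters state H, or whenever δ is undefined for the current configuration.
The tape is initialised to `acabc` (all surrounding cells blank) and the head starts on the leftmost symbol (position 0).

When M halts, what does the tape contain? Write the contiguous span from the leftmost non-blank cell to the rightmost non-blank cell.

bbaaabc

state=P head=0 tape=__[a]cabc   (P,a)→(Q,a,→)
state=Q head=1 tape=__a[c]abc   (Q,c)→(Q,a,→)
state=Q head=2 tape=__aa[a]bc   (Q,a)→(S,a,←)
state=S head=1 tape=__a[a]abc   (S,a)→(P,a,←)
state=P head=0 tape=__[a]aabc   (P,a)→(Q,a,→)
state=Q head=1 tape=__a[a]abc   (Q,a)→(S,a,←)
state=S head=0 tape=__[a]aabc   (S,a)→(P,a,←)
state=P head=-1 tape=_[_]aaabc   (P,_)→(P,b,→)
state=P head=0 tape=_b[a]aabc   (P,a)→(Q,a,→)
state=Q head=1 tape=_ba[a]abc   (Q,a)→(S,a,←)
state=S head=0 tape=_b[a]aabc   (S,a)→(P,a,←)
state=P head=-1 tape=_[b]aaabc   (P,b)→(R,b,→)
state=R head=0 tape=_b[a]aabc   (R,a)→(T,a,←)
state=T head=-1 tape=_[b]aaabc   (T,b)→(P,c,←)
state=P head=-2 tape=[_]caaabc   (P,_)→(P,b,→)
state=P head=-1 tape=b[c]aaabc   (P,c)→(P,b,←)
state=P head=-2 tape=[b]baaabc   (P,b)→(R,b,→)
state=R head=-1 tape=b[b]aaabc
The non-blank tape span at halt is bbaaabc.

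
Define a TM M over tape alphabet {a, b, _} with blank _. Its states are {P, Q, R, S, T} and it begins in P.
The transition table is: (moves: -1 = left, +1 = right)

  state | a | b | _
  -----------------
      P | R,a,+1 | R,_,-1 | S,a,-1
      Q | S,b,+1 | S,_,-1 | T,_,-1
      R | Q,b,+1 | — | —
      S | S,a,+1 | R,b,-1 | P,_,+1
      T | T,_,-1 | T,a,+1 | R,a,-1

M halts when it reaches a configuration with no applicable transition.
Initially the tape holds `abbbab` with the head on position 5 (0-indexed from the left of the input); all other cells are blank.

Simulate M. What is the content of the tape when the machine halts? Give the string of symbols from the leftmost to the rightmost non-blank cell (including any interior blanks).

abbbbb_a

P | abbba[b]___   read b → write _, move -1, go to R
R | abbb[a]____   read a → write b, move +1, go to Q
Q | abbbb[_]___   read _ → write _, move -1, go to T
T | abbb[b]____   read b → write a, move +1, go to T
T | abbba[_]___   read _ → write a, move -1, go to R
R | abbb[a]a___   read a → write b, move +1, go to Q
Q | abbbb[a]___   read a → write b, move +1, go to S
S | abbbbb[_]__   read _ → write _, move +1, go to P
P | abbbbb_[_]_   read _ → write a, move -1, go to S
S | abbbbb[_]a_   read _ → write _, move +1, go to P
P | abbbbb_[a]_   read a → write a, move +1, go to R
R | abbbbb_a[_]
The non-blank tape span at halt is abbbbb_a.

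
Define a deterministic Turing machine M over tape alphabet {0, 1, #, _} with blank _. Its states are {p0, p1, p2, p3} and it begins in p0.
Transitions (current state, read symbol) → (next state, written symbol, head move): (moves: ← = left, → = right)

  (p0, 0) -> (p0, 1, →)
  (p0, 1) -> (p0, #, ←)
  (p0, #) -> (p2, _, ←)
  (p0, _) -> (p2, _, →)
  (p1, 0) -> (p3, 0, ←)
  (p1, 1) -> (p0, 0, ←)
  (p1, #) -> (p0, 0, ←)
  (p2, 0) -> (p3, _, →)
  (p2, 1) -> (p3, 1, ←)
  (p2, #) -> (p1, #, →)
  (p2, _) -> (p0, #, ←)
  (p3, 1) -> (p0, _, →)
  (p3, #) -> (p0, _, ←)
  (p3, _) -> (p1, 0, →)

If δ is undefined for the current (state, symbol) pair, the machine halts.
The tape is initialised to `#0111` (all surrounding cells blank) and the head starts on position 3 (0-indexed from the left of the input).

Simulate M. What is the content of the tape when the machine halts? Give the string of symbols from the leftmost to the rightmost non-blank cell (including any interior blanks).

p0 | __#01[1]1   read 1 → write #, move ←, go to p0
p0 | __#0[1]#1   read 1 → write #, move ←, go to p0
p0 | __#[0]##1   read 0 → write 1, move →, go to p0
p0 | __#1[#]#1   read # → write _, move ←, go to p2
p2 | __#[1]_#1   read 1 → write 1, move ←, go to p3
p3 | __[#]1_#1   read # → write _, move ←, go to p0
p0 | _[_]_1_#1   read _ → write _, move →, go to p2
p2 | __[_]1_#1   read _ → write #, move ←, go to p0
p0 | _[_]#1_#1   read _ → write _, move →, go to p2
p2 | __[#]1_#1   read # → write #, move →, go to p1
p1 | __#[1]_#1   read 1 → write 0, move ←, go to p0
p0 | __[#]0_#1   read # → write _, move ←, go to p2
p2 | _[_]_0_#1   read _ → write #, move ←, go to p0
p0 | [_]#_0_#1   read _ → write _, move →, go to p2
p2 | _[#]_0_#1   read # → write #, move →, go to p1
p1 | _#[_]0_#1
The non-blank tape span at halt is #_0_#1.

#_0_#1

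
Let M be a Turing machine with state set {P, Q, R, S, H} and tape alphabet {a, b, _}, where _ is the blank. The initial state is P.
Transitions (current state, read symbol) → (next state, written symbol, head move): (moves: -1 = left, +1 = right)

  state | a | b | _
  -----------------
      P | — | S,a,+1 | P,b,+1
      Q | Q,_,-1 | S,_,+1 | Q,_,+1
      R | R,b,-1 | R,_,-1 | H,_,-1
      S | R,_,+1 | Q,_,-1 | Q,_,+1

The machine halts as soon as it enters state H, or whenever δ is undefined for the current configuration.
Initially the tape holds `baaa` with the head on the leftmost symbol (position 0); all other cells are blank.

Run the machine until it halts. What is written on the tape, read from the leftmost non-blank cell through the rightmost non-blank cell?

P | [b]aaa   read b → write a, move +1, go to S
S | a[a]aa   read a → write _, move +1, go to R
R | a_[a]a   read a → write b, move -1, go to R
R | a[_]ba   read _ → write _, move -1, go to H
H | [a]_ba
The non-blank tape span at halt is a_ba.

a_ba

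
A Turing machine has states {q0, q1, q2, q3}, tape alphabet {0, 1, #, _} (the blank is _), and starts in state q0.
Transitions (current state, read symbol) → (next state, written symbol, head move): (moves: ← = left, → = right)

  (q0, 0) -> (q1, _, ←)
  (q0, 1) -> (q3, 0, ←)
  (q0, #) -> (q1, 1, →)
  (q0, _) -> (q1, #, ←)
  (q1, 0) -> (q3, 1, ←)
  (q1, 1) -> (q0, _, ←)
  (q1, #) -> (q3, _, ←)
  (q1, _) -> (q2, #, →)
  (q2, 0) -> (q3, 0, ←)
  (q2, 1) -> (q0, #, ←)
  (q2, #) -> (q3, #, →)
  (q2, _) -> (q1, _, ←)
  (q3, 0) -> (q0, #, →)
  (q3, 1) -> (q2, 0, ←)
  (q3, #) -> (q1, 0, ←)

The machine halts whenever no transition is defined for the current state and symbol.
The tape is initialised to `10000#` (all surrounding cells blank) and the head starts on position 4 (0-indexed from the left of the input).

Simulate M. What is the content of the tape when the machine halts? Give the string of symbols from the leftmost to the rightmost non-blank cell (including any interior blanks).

q0 | ___1000[0]#   read 0 → write _, move ←, go to q1
q1 | ___100[0]_#   read 0 → write 1, move ←, go to q3
q3 | ___10[0]1_#   read 0 → write #, move →, go to q0
q0 | ___10#[1]_#   read 1 → write 0, move ←, go to q3
q3 | ___10[#]0_#   read # → write 0, move ←, go to q1
q1 | ___1[0]00_#   read 0 → write 1, move ←, go to q3
q3 | ___[1]100_#   read 1 → write 0, move ←, go to q2
q2 | __[_]0100_#   read _ → write _, move ←, go to q1
q1 | _[_]_0100_#   read _ → write #, move →, go to q2
q2 | _#[_]0100_#   read _ → write _, move ←, go to q1
q1 | _[#]_0100_#   read # → write _, move ←, go to q3
q3 | [_]__0100_#
The non-blank tape span at halt is 0100_#.

0100_#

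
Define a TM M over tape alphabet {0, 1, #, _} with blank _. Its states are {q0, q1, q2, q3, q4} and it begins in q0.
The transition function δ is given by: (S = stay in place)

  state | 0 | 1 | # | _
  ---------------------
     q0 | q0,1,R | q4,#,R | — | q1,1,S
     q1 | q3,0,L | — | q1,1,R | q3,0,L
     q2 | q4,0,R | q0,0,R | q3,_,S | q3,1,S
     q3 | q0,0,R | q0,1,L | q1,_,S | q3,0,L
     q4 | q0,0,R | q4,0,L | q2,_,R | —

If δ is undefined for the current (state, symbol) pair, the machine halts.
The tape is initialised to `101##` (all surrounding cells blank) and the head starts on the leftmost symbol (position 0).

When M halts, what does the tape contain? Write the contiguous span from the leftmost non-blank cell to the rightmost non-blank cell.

state=q0 head=0 tape=[1]01##_   (q0,1)→(q4,#,R)
state=q4 head=1 tape=#[0]1##_   (q4,0)→(q0,0,R)
state=q0 head=2 tape=#0[1]##_   (q0,1)→(q4,#,R)
state=q4 head=3 tape=#0#[#]#_   (q4,#)→(q2,_,R)
state=q2 head=4 tape=#0#_[#]_   (q2,#)→(q3,_,S)
state=q3 head=4 tape=#0#_[_]_   (q3,_)→(q3,0,L)
state=q3 head=3 tape=#0#[_]0_   (q3,_)→(q3,0,L)
state=q3 head=2 tape=#0[#]00_   (q3,#)→(q1,_,S)
state=q1 head=2 tape=#0[_]00_   (q1,_)→(q3,0,L)
state=q3 head=1 tape=#[0]000_   (q3,0)→(q0,0,R)
state=q0 head=2 tape=#0[0]00_   (q0,0)→(q0,1,R)
state=q0 head=3 tape=#01[0]0_   (q0,0)→(q0,1,R)
state=q0 head=4 tape=#011[0]_   (q0,0)→(q0,1,R)
state=q0 head=5 tape=#0111[_]   (q0,_)→(q1,1,S)
state=q1 head=5 tape=#0111[1]
The non-blank tape span at halt is #01111.

#01111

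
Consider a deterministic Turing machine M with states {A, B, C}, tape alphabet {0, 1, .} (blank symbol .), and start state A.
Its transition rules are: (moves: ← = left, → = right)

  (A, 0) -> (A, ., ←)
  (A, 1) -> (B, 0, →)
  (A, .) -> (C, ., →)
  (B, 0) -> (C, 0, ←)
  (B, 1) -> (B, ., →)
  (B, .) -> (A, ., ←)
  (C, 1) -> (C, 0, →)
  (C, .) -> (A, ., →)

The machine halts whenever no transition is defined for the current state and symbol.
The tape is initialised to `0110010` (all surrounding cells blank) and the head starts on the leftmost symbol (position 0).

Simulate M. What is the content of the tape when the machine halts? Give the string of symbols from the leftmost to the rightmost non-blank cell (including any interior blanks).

0...00

A | .[0]110010   read 0 → write ., move ←, go to A
A | [.].110010   read . → write ., move →, go to C
C | .[.]110010   read . → write ., move →, go to A
A | ..[1]10010   read 1 → write 0, move →, go to B
B | ..0[1]0010   read 1 → write ., move →, go to B
B | ..0.[0]010   read 0 → write 0, move ←, go to C
C | ..0[.]0010   read . → write ., move →, go to A
A | ..0.[0]010   read 0 → write ., move ←, go to A
A | ..0[.].010   read . → write ., move →, go to C
C | ..0.[.]010   read . → write ., move →, go to A
A | ..0..[0]10   read 0 → write ., move ←, go to A
A | ..0.[.].10   read . → write ., move →, go to C
C | ..0..[.]10   read . → write ., move →, go to A
A | ..0...[1]0   read 1 → write 0, move →, go to B
B | ..0...0[0]   read 0 → write 0, move ←, go to C
C | ..0...[0]0
The non-blank tape span at halt is 0...00.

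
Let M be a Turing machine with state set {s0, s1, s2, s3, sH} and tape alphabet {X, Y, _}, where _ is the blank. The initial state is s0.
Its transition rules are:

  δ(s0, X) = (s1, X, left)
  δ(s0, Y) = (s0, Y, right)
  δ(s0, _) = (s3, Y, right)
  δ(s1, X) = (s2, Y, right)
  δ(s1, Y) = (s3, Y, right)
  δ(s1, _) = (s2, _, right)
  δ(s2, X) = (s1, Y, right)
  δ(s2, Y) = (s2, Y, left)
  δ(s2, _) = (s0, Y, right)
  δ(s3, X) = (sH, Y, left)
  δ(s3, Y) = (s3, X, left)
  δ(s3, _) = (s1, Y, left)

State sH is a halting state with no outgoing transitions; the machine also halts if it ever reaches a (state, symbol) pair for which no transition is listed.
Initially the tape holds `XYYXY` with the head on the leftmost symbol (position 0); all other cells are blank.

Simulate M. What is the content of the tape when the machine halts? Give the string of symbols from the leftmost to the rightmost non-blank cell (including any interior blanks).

YYYXXXY

state=s0 head=0 tape=__[X]YYXY   (s0,X)→(s1,X,left)
state=s1 head=-1 tape=_[_]XYYXY   (s1,_)→(s2,_,right)
state=s2 head=0 tape=__[X]YYXY   (s2,X)→(s1,Y,right)
state=s1 head=1 tape=__Y[Y]YXY   (s1,Y)→(s3,Y,right)
state=s3 head=2 tape=__YY[Y]XY   (s3,Y)→(s3,X,left)
state=s3 head=1 tape=__Y[Y]XXY   (s3,Y)→(s3,X,left)
state=s3 head=0 tape=__[Y]XXXY   (s3,Y)→(s3,X,left)
state=s3 head=-1 tape=_[_]XXXXY   (s3,_)→(s1,Y,left)
state=s1 head=-2 tape=[_]YXXXXY   (s1,_)→(s2,_,right)
state=s2 head=-1 tape=_[Y]XXXXY   (s2,Y)→(s2,Y,left)
state=s2 head=-2 tape=[_]YXXXXY   (s2,_)→(s0,Y,right)
state=s0 head=-1 tape=Y[Y]XXXXY   (s0,Y)→(s0,Y,right)
state=s0 head=0 tape=YY[X]XXXY   (s0,X)→(s1,X,left)
state=s1 head=-1 tape=Y[Y]XXXXY   (s1,Y)→(s3,Y,right)
state=s3 head=0 tape=YY[X]XXXY   (s3,X)→(sH,Y,left)
state=sH head=-1 tape=Y[Y]YXXXY
The non-blank tape span at halt is YYYXXXY.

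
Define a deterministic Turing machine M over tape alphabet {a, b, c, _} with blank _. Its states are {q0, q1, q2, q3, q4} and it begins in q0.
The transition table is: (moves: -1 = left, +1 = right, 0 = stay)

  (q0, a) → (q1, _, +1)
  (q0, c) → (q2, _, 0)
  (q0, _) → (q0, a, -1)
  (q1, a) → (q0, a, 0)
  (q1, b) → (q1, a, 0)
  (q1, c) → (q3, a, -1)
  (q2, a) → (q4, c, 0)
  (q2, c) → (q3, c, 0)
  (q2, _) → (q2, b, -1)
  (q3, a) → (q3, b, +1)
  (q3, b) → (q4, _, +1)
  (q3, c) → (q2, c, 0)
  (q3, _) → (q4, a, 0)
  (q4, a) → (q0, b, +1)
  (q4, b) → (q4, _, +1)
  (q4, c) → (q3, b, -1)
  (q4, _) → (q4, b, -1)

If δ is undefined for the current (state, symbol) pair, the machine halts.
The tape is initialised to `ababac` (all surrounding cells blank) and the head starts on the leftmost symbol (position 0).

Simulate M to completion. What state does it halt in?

state=q0 head=0 tape=[a]babac_   (q0,a)→(q1,_,+1)
state=q1 head=1 tape=_[b]abac_   (q1,b)→(q1,a,0)
state=q1 head=1 tape=_[a]abac_   (q1,a)→(q0,a,0)
state=q0 head=1 tape=_[a]abac_   (q0,a)→(q1,_,+1)
state=q1 head=2 tape=__[a]bac_   (q1,a)→(q0,a,0)
state=q0 head=2 tape=__[a]bac_   (q0,a)→(q1,_,+1)
state=q1 head=3 tape=___[b]ac_   (q1,b)→(q1,a,0)
state=q1 head=3 tape=___[a]ac_   (q1,a)→(q0,a,0)
state=q0 head=3 tape=___[a]ac_   (q0,a)→(q1,_,+1)
state=q1 head=4 tape=____[a]c_   (q1,a)→(q0,a,0)
state=q0 head=4 tape=____[a]c_   (q0,a)→(q1,_,+1)
state=q1 head=5 tape=_____[c]_   (q1,c)→(q3,a,-1)
state=q3 head=4 tape=____[_]a_   (q3,_)→(q4,a,0)
state=q4 head=4 tape=____[a]a_   (q4,a)→(q0,b,+1)
state=q0 head=5 tape=____b[a]_   (q0,a)→(q1,_,+1)
state=q1 head=6 tape=____b_[_]
No transition is defined for (q1, _); M halts in state q1.

q1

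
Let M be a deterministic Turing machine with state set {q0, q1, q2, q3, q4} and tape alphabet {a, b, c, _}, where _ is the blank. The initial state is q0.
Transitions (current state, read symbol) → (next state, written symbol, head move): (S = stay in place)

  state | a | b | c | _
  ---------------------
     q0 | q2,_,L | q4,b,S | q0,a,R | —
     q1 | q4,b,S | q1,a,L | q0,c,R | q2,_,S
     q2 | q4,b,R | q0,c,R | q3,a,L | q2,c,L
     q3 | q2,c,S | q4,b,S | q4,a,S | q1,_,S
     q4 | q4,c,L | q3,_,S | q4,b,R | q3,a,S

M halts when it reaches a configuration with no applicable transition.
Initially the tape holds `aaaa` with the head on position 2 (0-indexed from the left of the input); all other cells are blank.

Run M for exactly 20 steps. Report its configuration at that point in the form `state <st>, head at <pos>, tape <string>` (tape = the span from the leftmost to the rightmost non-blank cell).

state q0, head at 3, tape caaa

q0 | aa[a]a   read a → write _, move L, go to q2
q2 | a[a]_a   read a → write b, move R, go to q4
q4 | ab[_]a   read _ → write a, move S, go to q3
q3 | ab[a]a   read a → write c, move S, go to q2
q2 | ab[c]a   read c → write a, move L, go to q3
q3 | a[b]aa   read b → write b, move S, go to q4
q4 | a[b]aa   read b → write _, move S, go to q3
q3 | a[_]aa   read _ → write _, move S, go to q1
q1 | a[_]aa   read _ → write _, move S, go to q2
q2 | a[_]aa   read _ → write c, move L, go to q2
q2 | [a]caa   read a → write b, move R, go to q4
q4 | b[c]aa   read c → write b, move R, go to q4
q4 | bb[a]a   read a → write c, move L, go to q4
q4 | b[b]ca   read b → write _, move S, go to q3
q3 | b[_]ca   read _ → write _, move S, go to q1
q1 | b[_]ca   read _ → write _, move S, go to q2
q2 | b[_]ca   read _ → write c, move L, go to q2
q2 | [b]cca   read b → write c, move R, go to q0
q0 | c[c]ca   read c → write a, move R, go to q0
q0 | ca[c]a   read c → write a, move R, go to q0
q0 | caa[a]
After 20 steps: state q0, head at 3, tape caaa.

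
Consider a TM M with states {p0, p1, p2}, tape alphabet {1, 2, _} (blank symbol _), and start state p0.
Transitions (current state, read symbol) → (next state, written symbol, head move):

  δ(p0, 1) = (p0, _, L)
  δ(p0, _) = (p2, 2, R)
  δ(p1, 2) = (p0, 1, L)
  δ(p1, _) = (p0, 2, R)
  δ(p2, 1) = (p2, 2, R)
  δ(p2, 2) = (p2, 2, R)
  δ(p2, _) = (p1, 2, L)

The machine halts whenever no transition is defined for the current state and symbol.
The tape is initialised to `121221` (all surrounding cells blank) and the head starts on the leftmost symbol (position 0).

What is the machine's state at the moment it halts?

state=p0 head=0 tape=__[1]21221_   (p0,1)→(p0,_,L)
state=p0 head=-1 tape=_[_]_21221_   (p0,_)→(p2,2,R)
state=p2 head=0 tape=_2[_]21221_   (p2,_)→(p1,2,L)
state=p1 head=-1 tape=_[2]221221_   (p1,2)→(p0,1,L)
state=p0 head=-2 tape=[_]1221221_   (p0,_)→(p2,2,R)
state=p2 head=-1 tape=2[1]221221_   (p2,1)→(p2,2,R)
state=p2 head=0 tape=22[2]21221_   (p2,2)→(p2,2,R)
state=p2 head=1 tape=222[2]1221_   (p2,2)→(p2,2,R)
state=p2 head=2 tape=2222[1]221_   (p2,1)→(p2,2,R)
state=p2 head=3 tape=22222[2]21_   (p2,2)→(p2,2,R)
state=p2 head=4 tape=222222[2]1_   (p2,2)→(p2,2,R)
state=p2 head=5 tape=2222222[1]_   (p2,1)→(p2,2,R)
state=p2 head=6 tape=22222222[_]   (p2,_)→(p1,2,L)
state=p1 head=5 tape=2222222[2]2   (p1,2)→(p0,1,L)
state=p0 head=4 tape=222222[2]12
No transition is defined for (p0, 2); M halts in state p0.

p0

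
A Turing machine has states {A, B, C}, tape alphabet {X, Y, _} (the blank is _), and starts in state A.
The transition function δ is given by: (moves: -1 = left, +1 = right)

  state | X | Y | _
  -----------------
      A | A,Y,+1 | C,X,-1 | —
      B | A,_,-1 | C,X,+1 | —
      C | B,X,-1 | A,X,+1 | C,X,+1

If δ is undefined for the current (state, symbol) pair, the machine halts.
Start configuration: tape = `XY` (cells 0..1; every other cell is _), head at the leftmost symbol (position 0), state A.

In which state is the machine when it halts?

A

state=A head=0 tape=[X]Y_   (A,X)→(A,Y,+1)
state=A head=1 tape=Y[Y]_   (A,Y)→(C,X,-1)
state=C head=0 tape=[Y]X_   (C,Y)→(A,X,+1)
state=A head=1 tape=X[X]_   (A,X)→(A,Y,+1)
state=A head=2 tape=XY[_]
No transition is defined for (A, _); M halts in state A.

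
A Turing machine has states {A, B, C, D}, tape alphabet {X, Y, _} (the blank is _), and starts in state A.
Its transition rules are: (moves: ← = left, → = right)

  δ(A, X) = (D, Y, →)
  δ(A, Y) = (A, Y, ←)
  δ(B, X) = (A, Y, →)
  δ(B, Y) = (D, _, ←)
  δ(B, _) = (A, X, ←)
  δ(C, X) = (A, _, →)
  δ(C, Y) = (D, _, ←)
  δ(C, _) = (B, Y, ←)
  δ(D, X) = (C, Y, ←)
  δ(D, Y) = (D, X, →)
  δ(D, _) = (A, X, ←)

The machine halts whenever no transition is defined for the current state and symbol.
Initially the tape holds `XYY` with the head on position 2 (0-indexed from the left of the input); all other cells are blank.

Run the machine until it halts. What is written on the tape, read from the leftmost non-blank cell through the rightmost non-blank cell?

state=A head=2 tape=__XY[Y]_   (A,Y)→(A,Y,←)
state=A head=1 tape=__X[Y]Y_   (A,Y)→(A,Y,←)
state=A head=0 tape=__[X]YY_   (A,X)→(D,Y,→)
state=D head=1 tape=__Y[Y]Y_   (D,Y)→(D,X,→)
state=D head=2 tape=__YX[Y]_   (D,Y)→(D,X,→)
state=D head=3 tape=__YXX[_]   (D,_)→(A,X,←)
state=A head=2 tape=__YX[X]X   (A,X)→(D,Y,→)
state=D head=3 tape=__YXY[X]   (D,X)→(C,Y,←)
state=C head=2 tape=__YX[Y]Y   (C,Y)→(D,_,←)
state=D head=1 tape=__Y[X]_Y   (D,X)→(C,Y,←)
state=C head=0 tape=__[Y]Y_Y   (C,Y)→(D,_,←)
state=D head=-1 tape=_[_]_Y_Y   (D,_)→(A,X,←)
state=A head=-2 tape=[_]X_Y_Y
The non-blank tape span at halt is X_Y_Y.

X_Y_Y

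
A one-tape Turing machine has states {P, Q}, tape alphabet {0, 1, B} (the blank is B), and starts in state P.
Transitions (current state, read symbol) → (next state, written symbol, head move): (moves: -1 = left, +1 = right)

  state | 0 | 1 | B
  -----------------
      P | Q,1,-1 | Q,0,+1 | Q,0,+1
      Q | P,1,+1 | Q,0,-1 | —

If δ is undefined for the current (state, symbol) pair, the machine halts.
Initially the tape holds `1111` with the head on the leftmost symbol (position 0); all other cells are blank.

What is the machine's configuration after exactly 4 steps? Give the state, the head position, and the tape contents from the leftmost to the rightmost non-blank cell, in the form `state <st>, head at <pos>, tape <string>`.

state Q, head at 0, tape 1111

P | [1]111   read 1 → write 0, move +1, go to Q
Q | 0[1]11   read 1 → write 0, move -1, go to Q
Q | [0]011   read 0 → write 1, move +1, go to P
P | 1[0]11   read 0 → write 1, move -1, go to Q
Q | [1]111
After 4 steps: state Q, head at 0, tape 1111.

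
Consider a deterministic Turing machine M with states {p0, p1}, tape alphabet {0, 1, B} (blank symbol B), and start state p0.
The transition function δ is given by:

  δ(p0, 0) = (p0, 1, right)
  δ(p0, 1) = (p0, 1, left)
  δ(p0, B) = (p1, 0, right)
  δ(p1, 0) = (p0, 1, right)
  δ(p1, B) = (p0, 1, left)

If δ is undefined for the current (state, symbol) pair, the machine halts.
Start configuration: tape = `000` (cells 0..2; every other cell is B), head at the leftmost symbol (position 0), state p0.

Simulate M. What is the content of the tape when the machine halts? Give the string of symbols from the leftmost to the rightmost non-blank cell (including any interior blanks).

011111

p0 | B[0]00BB   read 0 → write 1, move right, go to p0
p0 | B1[0]0BB   read 0 → write 1, move right, go to p0
p0 | B11[0]BB   read 0 → write 1, move right, go to p0
p0 | B111[B]B   read B → write 0, move right, go to p1
p1 | B1110[B]   read B → write 1, move left, go to p0
p0 | B111[0]1   read 0 → write 1, move right, go to p0
p0 | B1111[1]   read 1 → write 1, move left, go to p0
p0 | B111[1]1   read 1 → write 1, move left, go to p0
p0 | B11[1]11   read 1 → write 1, move left, go to p0
p0 | B1[1]111   read 1 → write 1, move left, go to p0
p0 | B[1]1111   read 1 → write 1, move left, go to p0
p0 | [B]11111   read B → write 0, move right, go to p1
p1 | 0[1]1111
The non-blank tape span at halt is 011111.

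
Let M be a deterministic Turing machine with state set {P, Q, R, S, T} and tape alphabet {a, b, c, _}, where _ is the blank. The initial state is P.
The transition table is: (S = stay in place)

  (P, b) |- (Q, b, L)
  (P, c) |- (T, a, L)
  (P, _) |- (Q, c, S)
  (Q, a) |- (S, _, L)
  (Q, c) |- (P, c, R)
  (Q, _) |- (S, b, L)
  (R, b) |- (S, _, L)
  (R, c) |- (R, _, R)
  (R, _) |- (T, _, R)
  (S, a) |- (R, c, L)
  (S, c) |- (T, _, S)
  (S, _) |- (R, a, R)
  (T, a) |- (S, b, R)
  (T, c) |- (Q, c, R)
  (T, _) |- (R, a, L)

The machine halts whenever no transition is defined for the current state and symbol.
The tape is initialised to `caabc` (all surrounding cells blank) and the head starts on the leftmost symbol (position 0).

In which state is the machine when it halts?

P | __[c]aabc   read c → write a, move L, go to T
T | _[_]aaabc   read _ → write a, move L, go to R
R | [_]aaaabc   read _ → write _, move R, go to T
T | _[a]aaabc   read a → write b, move R, go to S
S | _b[a]aabc   read a → write c, move L, go to R
R | _[b]caabc   read b → write _, move L, go to S
S | [_]_caabc   read _ → write a, move R, go to R
R | a[_]caabc   read _ → write _, move R, go to T
T | a_[c]aabc   read c → write c, move R, go to Q
Q | a_c[a]abc   read a → write _, move L, go to S
S | a_[c]_abc   read c → write _, move S, go to T
T | a_[_]_abc   read _ → write a, move L, go to R
R | a[_]a_abc   read _ → write _, move R, go to T
T | a_[a]_abc   read a → write b, move R, go to S
S | a_b[_]abc   read _ → write a, move R, go to R
R | a_ba[a]bc
No transition is defined for (R, a); M halts in state R.

R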